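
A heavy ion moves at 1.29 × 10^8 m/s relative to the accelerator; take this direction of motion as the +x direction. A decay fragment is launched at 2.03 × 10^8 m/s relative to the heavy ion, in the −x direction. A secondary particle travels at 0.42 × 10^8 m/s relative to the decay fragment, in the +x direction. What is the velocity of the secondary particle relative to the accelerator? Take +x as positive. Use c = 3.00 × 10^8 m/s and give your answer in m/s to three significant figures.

Apply u = (u' + v)/(1 + u'v/c²) successively, working outward toward the accelerator.
(Dividing each given speed by c = 3.00 × 10^8 m/s to work in units of c.)
Start: velocity of the heavy ion relative to the accelerator = 0.4300c.
Compose with the decay fragment (u' = -0.677 in the heavy ion frame): u_1 = (-0.677 + 0.430) / (1 + (-0.677)·0.430) = -0.2467/0.7090 = -0.3479.
Compose with the secondary particle (u' = 0.140 in the decay fragment frame): u_2 = (0.140 + (-0.348)) / (1 + 0.140·(-0.348)) = -0.2079/0.9513 = -0.2185.
So u = -0.2185 × 3.00 × 10^8 m/s.

-6.56 × 10^7 m/s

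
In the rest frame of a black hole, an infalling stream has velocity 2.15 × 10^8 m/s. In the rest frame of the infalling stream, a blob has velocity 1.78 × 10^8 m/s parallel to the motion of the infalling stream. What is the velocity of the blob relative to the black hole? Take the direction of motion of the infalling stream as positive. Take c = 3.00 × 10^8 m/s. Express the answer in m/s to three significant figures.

In units of c (dividing by 3.00 × 10^8 m/s): v = 0.717, u' = 0.593.
u = (u' + v)/(1 + u'v/c²):
u = (0.593 + 0.717) / (1 + 0.593·0.717) = 1.3100/1.4252 = 0.9192
Converting back: u = 0.9192 × 3.00 × 10^8 m/s.

2.76 × 10^8 m/s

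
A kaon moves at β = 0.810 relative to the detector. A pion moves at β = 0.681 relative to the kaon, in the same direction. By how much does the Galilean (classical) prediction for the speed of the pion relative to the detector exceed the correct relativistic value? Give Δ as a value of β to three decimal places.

Galilean: u_cl = 0.681 + 0.810 = 1.4910.
Relativistic: u_rel = (0.681 + 0.810) / (1 + 0.681·0.810) = 1.4910/1.5516 = 0.9609.
Δ = 1.4910 − 0.9609 = 0.5301.
(The classical prediction exceeds c; the relativistic result does not.)

Δ = 0.530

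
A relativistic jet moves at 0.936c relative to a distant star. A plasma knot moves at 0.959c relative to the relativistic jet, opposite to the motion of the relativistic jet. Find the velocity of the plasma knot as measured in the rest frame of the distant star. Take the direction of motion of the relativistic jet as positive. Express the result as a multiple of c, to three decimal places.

-0.225c

With v = 0.936 and u' = -0.959 (in units of c),
u = (u' + v)/(1 + u'v/c²):
u = (-0.959 + 0.936) / (1 + (-0.959)·0.936) = -0.0230/0.1024 = -0.2247
(Galilean addition would give -0.023c.)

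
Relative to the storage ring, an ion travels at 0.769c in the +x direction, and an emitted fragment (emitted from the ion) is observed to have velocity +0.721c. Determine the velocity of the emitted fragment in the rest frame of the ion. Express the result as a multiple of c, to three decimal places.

Invert the composition law: u' = (u − v)/(1 − uv/c²).
u' = (0.721 − 0.769) / (1 − (0.721)(0.769)) = -0.0480/0.4456 = -0.1077.

-0.108c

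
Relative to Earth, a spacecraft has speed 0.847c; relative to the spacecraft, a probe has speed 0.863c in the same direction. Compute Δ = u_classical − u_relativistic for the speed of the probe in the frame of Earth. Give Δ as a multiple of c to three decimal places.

Galilean: u_cl = 0.863 + 0.847 = 1.7100.
Relativistic: u_rel = (0.863 + 0.847) / (1 + 0.863·0.847) = 1.7100/1.7310 = 0.9879.
Δ = 1.7100 − 0.9879 = 0.7221.
(The classical prediction exceeds c; the relativistic result does not.)

Δ = 0.722c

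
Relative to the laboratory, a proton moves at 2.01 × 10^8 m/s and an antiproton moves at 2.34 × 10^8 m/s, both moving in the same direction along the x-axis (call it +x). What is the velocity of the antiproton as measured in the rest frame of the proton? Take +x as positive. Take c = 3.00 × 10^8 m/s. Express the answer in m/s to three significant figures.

β_A = 0.670, β_B = 0.780 (dividing each by c = 3.00 × 10^8 m/s).
Transform to A's frame with the inverse velocity-addition law: u' = (u − v)/(1 − uv/c²), taking u = β_B and v = β_A.
u' = (0.780 − 0.670) / (1 − (0.670)(0.780)) = 0.1100/0.4774 = 0.2304.
u' = 0.2304 × 3.00 × 10^8 m/s.

+6.91 × 10^7 m/s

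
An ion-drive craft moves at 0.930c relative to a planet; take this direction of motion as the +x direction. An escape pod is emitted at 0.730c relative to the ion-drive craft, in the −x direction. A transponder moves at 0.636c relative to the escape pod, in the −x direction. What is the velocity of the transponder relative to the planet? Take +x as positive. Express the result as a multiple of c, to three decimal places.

-0.022c

Apply u = (u' + v)/(1 + u'v/c²) successively, working outward toward the planet.
Start: velocity of the ion-drive craft relative to the planet = 0.9300c.
Compose with the escape pod (u' = -0.730 in the ion-drive craft frame): u_1 = (-0.730 + 0.930) / (1 + (-0.730)·0.930) = 0.2000/0.3211 = 0.6229.
Compose with the transponder (u' = -0.636 in the escape pod frame): u_2 = (-0.636 + 0.623) / (1 + (-0.636)·0.623) = -0.0131/0.6039 = -0.0218.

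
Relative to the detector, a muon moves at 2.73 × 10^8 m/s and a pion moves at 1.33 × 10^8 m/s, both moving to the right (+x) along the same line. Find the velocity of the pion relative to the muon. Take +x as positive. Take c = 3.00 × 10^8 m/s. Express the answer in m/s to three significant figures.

-2.35 × 10^8 m/s

β_A = 0.910, β_B = 0.443 (dividing each by c = 3.00 × 10^8 m/s).
Transform to A's frame with the inverse velocity-addition law: u' = (u − v)/(1 − uv/c²), taking u = β_B and v = β_A.
u' = (0.443 − 0.910) / (1 − (0.910)(0.443)) = -0.4667/0.5966 = -0.7823.
u' = -0.7823 × 3.00 × 10^8 m/s.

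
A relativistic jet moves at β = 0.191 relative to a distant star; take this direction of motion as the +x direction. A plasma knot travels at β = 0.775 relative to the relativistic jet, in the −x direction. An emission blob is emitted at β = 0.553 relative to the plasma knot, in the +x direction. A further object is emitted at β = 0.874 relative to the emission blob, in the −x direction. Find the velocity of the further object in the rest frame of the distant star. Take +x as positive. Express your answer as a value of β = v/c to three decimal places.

Apply u = (u' + v)/(1 + u'v/c²) successively, working outward toward the distant star.
Start: velocity of the relativistic jet relative to the distant star = 0.1910c.
Compose with the plasma knot (u' = -0.775 in the relativistic jet frame): u_1 = (-0.775 + 0.191) / (1 + (-0.775)·0.191) = -0.5840/0.8520 = -0.6855.
Compose with the emission blob (u' = 0.553 in the plasma knot frame): u_2 = (0.553 + (-0.685)) / (1 + 0.553·(-0.685)) = -0.1325/0.6209 = -0.2133.
Compose with the further object (u' = -0.874 in the emission blob frame): u_3 = (-0.874 + (-0.213)) / (1 + (-0.874)·(-0.213)) = -1.0873/1.1865 = -0.9165.

β = -0.916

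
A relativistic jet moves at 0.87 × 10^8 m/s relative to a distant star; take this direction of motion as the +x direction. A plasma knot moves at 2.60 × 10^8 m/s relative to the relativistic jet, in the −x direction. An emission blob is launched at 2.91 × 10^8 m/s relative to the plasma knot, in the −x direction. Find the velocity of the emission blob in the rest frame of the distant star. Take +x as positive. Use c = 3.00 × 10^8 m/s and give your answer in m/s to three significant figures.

-2.99 × 10^8 m/s

Apply u = (u' + v)/(1 + u'v/c²) successively, working outward toward the distant star.
(Dividing each given speed by c = 3.00 × 10^8 m/s to work in units of c.)
Start: velocity of the relativistic jet relative to the distant star = 0.2900c.
Compose with the plasma knot (u' = -0.867 in the relativistic jet frame): u_1 = (-0.867 + 0.290) / (1 + (-0.867)·0.290) = -0.5767/0.7487 = -0.7703.
Compose with the emission blob (u' = -0.970 in the plasma knot frame): u_2 = (-0.970 + (-0.770)) / (1 + (-0.970)·(-0.770)) = -1.7403/1.7472 = -0.9961.
So u = -0.9961 × 3.00 × 10^8 m/s.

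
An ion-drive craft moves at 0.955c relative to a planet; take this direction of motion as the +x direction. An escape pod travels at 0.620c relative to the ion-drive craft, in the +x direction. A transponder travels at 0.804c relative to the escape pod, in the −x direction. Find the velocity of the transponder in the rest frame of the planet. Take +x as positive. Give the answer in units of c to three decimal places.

Apply u = (u' + v)/(1 + u'v/c²) successively, working outward toward the planet.
Start: velocity of the ion-drive craft relative to the planet = 0.9550c.
Compose with the escape pod (u' = 0.620 in the ion-drive craft frame): u_1 = (0.620 + 0.955) / (1 + 0.620·0.955) = 1.5750/1.5921 = 0.9893.
Compose with the transponder (u' = -0.804 in the escape pod frame): u_2 = (-0.804 + 0.989) / (1 + (-0.804)·0.989) = 0.1853/0.2046 = 0.9053.

+0.905c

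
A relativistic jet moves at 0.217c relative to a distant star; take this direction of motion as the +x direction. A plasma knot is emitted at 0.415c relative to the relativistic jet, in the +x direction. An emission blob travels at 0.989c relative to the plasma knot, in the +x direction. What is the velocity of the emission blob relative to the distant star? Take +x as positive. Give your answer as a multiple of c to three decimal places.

0.997c

Apply u = (u' + v)/(1 + u'v/c²) successively, working outward toward the distant star.
Start: velocity of the relativistic jet relative to the distant star = 0.2170c.
Compose with the plasma knot (u' = 0.415 in the relativistic jet frame): u_1 = (0.415 + 0.217) / (1 + 0.415·0.217) = 0.6320/1.0901 = 0.5798.
Compose with the emission blob (u' = 0.989 in the plasma knot frame): u_2 = (0.989 + 0.580) / (1 + 0.989·0.580) = 1.5688/1.5734 = 0.9971.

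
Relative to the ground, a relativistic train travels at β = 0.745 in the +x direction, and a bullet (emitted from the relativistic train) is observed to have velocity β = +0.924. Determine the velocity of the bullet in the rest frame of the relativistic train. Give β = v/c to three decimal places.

β = +0.574

Invert the composition law: u' = (u − v)/(1 − uv/c²).
u' = (0.924 − 0.745) / (1 − (0.924)(0.745)) = 0.1790/0.3116 = 0.5744.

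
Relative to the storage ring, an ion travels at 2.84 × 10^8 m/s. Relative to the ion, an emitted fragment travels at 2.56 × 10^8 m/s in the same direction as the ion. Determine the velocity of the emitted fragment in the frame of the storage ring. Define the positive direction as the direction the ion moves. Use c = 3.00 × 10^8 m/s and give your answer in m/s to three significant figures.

2.99 × 10^8 m/s

In units of c (dividing by 3.00 × 10^8 m/s): v = 0.947, u' = 0.853.
u = (u' + v)/(1 + u'v/c²):
u = (0.853 + 0.947) / (1 + 0.853·0.947) = 1.8000/1.8078 = 0.9957
Converting back: u = 0.9957 × 3.00 × 10^8 m/s.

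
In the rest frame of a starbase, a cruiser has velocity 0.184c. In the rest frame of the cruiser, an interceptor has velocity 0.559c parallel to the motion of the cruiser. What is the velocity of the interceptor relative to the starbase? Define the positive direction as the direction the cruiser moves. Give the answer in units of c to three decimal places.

0.674c

With v = 0.184 and u' = 0.559 (in units of c),
u = (u' + v)/(1 + u'v/c²):
u = (0.559 + 0.184) / (1 + 0.559·0.184) = 0.7430/1.1029 = 0.6737
(Galilean addition would give +0.743c.)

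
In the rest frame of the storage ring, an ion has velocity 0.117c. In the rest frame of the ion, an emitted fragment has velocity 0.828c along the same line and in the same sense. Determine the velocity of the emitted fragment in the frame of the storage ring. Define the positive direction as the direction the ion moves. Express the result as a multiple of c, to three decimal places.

With v = 0.117 and u' = 0.828 (in units of c),
u = (u' + v)/(1 + u'v/c²):
u = (0.828 + 0.117) / (1 + 0.828·0.117) = 0.9450/1.0969 = 0.8615

0.862c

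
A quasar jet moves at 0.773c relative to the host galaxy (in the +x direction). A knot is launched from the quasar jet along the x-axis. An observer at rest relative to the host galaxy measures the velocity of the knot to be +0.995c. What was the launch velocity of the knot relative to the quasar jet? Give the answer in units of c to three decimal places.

+0.962c

Invert the composition law: u' = (u − v)/(1 − uv/c²).
u' = (0.995 − 0.773) / (1 − (0.995)(0.773)) = 0.2220/0.2309 = 0.9616.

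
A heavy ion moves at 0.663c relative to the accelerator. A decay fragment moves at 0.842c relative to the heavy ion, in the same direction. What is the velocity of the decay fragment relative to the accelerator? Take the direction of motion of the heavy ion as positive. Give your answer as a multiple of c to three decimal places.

0.966c

With v = 0.663 and u' = 0.842 (in units of c),
u = (u' + v)/(1 + u'v/c²):
u = (0.842 + 0.663) / (1 + 0.842·0.663) = 1.5050/1.5582 = 0.9658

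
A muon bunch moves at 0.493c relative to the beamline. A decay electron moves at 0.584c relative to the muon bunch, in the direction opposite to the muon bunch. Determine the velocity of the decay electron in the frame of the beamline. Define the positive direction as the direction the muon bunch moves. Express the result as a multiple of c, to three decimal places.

With v = 0.493 and u' = -0.584 (in units of c),
u = (u' + v)/(1 + u'v/c²):
u = (-0.584 + 0.493) / (1 + (-0.584)·0.493) = -0.0910/0.7121 = -0.1278

-0.128c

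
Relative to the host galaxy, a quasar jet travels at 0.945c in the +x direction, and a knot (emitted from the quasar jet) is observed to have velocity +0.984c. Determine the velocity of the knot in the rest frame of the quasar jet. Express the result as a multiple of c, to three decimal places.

Invert the composition law: u' = (u − v)/(1 − uv/c²).
u' = (0.984 − 0.945) / (1 − (0.984)(0.945)) = 0.0390/0.0701 = 0.5562.

+0.556c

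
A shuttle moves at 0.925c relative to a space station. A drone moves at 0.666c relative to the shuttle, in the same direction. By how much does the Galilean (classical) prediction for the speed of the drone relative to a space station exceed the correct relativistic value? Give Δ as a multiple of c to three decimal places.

Galilean: u_cl = 0.666 + 0.925 = 1.5910.
Relativistic: u_rel = (0.666 + 0.925) / (1 + 0.666·0.925) = 1.5910/1.6160 = 0.9845.
Δ = 1.5910 − 0.9845 = 0.6065.
(The classical prediction exceeds c; the relativistic result does not.)

Δ = 0.607c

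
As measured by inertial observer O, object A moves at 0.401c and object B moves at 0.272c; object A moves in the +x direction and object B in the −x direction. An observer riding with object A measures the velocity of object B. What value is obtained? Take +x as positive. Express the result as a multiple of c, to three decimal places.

-0.607c

β_A = 0.401, β_B = -0.272.
Transform to A's frame with the inverse velocity-addition law: u' = (u − v)/(1 − uv/c²), taking u = β_B and v = β_A.
u' = (-0.272 − 0.401) / (1 − (0.401)(-0.272)) = -0.6730/1.1091 = -0.6068.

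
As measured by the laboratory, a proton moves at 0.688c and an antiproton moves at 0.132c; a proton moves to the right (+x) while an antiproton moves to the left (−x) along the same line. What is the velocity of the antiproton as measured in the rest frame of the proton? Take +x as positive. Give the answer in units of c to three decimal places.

-0.752c

β_A = 0.688, β_B = -0.132.
Transform to A's frame with the inverse velocity-addition law: u' = (u − v)/(1 − uv/c²), taking u = β_B and v = β_A.
u' = (-0.132 − 0.688) / (1 − (0.688)(-0.132)) = -0.8200/1.0908 = -0.7517.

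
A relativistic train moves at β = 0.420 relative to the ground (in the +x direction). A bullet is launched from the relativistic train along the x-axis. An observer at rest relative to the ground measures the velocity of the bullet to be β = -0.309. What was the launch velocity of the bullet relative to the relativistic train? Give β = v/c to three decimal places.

Invert the composition law: u' = (u − v)/(1 − uv/c²).
u' = (-0.309 − 0.420) / (1 − (-0.309)(0.420)) = -0.7290/1.1298 = -0.6453.

β = -0.645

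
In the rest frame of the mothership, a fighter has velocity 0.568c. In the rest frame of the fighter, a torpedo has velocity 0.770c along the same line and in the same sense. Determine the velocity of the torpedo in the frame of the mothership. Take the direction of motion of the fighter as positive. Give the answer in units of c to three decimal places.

With v = 0.568 and u' = 0.770 (in units of c),
u = (u' + v)/(1 + u'v/c²):
u = (0.770 + 0.568) / (1 + 0.770·0.568) = 1.3380/1.4374 = 0.9309
(Galilean addition would give +1.338c, exceeding c.)

0.931c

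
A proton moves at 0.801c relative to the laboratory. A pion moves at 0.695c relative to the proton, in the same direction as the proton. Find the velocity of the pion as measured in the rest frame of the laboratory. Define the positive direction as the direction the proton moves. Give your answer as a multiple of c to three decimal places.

0.961c

With v = 0.801 and u' = 0.695 (in units of c),
u = (u' + v)/(1 + u'v/c²):
u = (0.695 + 0.801) / (1 + 0.695·0.801) = 1.4960/1.5567 = 0.9610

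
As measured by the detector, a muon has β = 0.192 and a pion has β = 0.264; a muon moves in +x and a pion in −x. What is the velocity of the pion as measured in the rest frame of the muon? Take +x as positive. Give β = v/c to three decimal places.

β_A = 0.192, β_B = -0.264.
Transform to A's frame with the inverse velocity-addition law: u' = (u − v)/(1 − uv/c²), taking u = β_B and v = β_A.
u' = (-0.264 − 0.192) / (1 − (0.192)(-0.264)) = -0.4560/1.0507 = -0.4340.

β = -0.434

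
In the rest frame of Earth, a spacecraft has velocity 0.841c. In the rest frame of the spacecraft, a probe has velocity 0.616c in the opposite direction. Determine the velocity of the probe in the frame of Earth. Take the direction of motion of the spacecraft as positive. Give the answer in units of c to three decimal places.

+0.467c

With v = 0.841 and u' = -0.616 (in units of c),
u = (u' + v)/(1 + u'v/c²):
u = (-0.616 + 0.841) / (1 + (-0.616)·0.841) = 0.2250/0.4819 = 0.4669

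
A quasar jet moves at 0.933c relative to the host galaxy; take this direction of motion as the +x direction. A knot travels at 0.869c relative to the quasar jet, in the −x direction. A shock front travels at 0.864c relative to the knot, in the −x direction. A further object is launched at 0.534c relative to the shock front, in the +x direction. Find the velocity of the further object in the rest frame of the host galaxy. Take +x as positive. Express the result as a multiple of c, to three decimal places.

Apply u = (u' + v)/(1 + u'v/c²) successively, working outward toward the host galaxy.
Start: velocity of the quasar jet relative to the host galaxy = 0.9330c.
Compose with the knot (u' = -0.869 in the quasar jet frame): u_1 = (-0.869 + 0.933) / (1 + (-0.869)·0.933) = 0.0640/0.1892 = 0.3382.
Compose with the shock front (u' = -0.864 in the knot frame): u_2 = (-0.864 + 0.338) / (1 + (-0.864)·0.338) = -0.5258/0.7078 = -0.7429.
Compose with the further object (u' = 0.534 in the shock front frame): u_3 = (0.534 + (-0.743)) / (1 + 0.534·(-0.743)) = -0.2089/0.6033 = -0.3462.

-0.346c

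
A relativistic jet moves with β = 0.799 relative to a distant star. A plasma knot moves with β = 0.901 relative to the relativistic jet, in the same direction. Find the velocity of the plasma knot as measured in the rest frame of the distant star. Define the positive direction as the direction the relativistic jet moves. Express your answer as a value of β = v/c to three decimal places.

β = 0.988

With v = 0.799 and u' = 0.901 (in units of c),
u = (u' + v)/(1 + u'v/c²):
u = (0.901 + 0.799) / (1 + 0.901·0.799) = 1.7000/1.7199 = 0.9884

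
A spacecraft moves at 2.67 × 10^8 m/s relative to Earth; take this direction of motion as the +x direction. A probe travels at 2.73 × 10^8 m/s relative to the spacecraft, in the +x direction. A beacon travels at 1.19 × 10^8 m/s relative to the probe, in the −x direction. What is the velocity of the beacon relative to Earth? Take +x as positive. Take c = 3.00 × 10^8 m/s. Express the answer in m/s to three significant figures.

Apply u = (u' + v)/(1 + u'v/c²) successively, working outward toward Earth.
(Dividing each given speed by c = 3.00 × 10^8 m/s to work in units of c.)
Start: velocity of the spacecraft relative to Earth = 0.8900c.
Compose with the probe (u' = 0.910 in the spacecraft frame): u_1 = (0.910 + 0.890) / (1 + 0.910·0.890) = 1.8000/1.8099 = 0.9945.
Compose with the beacon (u' = -0.397 in the probe frame): u_2 = (-0.397 + 0.995) / (1 + (-0.397)·0.995) = 0.5979/0.6055 = 0.9874.
So u = 0.9874 × 3.00 × 10^8 m/s.

+2.96 × 10^8 m/s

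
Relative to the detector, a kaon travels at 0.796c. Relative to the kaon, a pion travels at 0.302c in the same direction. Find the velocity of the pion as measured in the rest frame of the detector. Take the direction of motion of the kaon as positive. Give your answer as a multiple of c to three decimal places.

0.885c

With v = 0.796 and u' = 0.302 (in units of c),
u = (u' + v)/(1 + u'v/c²):
u = (0.302 + 0.796) / (1 + 0.302·0.796) = 1.0980/1.2404 = 0.8852
(Galilean addition would give +1.098c, exceeding c.)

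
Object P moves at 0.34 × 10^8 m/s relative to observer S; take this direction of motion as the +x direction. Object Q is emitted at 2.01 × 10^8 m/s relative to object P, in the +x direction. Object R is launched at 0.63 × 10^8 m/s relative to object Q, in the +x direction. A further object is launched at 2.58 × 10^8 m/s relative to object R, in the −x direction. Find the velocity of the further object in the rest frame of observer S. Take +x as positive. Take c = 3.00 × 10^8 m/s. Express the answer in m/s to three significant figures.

-4.63 × 10^7 m/s

Apply u = (u' + v)/(1 + u'v/c²) successively, working outward toward observer S.
(Dividing each given speed by c = 3.00 × 10^8 m/s to work in units of c.)
Start: velocity of object P relative to observer S = 0.1133c.
Compose with object Q (u' = 0.670 in object P frame): u_1 = (0.670 + 0.113) / (1 + 0.670·0.113) = 0.7833/1.0759 = 0.7281.
Compose with object R (u' = 0.210 in object Q frame): u_2 = (0.210 + 0.728) / (1 + 0.210·0.728) = 0.9381/1.1529 = 0.8137.
Compose with the further object (u' = -0.860 in object R frame): u_3 = (-0.860 + 0.814) / (1 + (-0.860)·0.814) = -0.0463/0.3003 = -0.1544.
So u = -0.1544 × 3.00 × 10^8 m/s.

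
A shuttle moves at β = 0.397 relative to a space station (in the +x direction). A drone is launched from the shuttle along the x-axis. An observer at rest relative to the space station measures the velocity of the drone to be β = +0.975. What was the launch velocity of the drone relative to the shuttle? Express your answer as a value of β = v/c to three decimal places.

Invert the composition law: u' = (u − v)/(1 − uv/c²).
u' = (0.975 − 0.397) / (1 − (0.975)(0.397)) = 0.5780/0.6129 = 0.9430.

β = +0.943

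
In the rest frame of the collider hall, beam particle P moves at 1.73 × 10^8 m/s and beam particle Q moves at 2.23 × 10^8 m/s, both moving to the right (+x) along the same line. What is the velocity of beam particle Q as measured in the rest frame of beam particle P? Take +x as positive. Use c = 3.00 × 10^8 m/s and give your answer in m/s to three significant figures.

β_A = 0.577, β_B = 0.743 (dividing each by c = 3.00 × 10^8 m/s).
Transform to A's frame with the inverse velocity-addition law: u' = (u − v)/(1 − uv/c²), taking u = β_B and v = β_A.
u' = (0.743 − 0.577) / (1 − (0.577)(0.743)) = 0.1667/0.5713 = 0.2917.
u' = 0.2917 × 3.00 × 10^8 m/s.

+8.75 × 10^7 m/s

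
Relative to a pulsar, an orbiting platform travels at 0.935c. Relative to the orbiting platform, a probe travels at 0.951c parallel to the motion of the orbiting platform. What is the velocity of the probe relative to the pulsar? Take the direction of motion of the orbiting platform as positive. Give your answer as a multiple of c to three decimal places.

With v = 0.935 and u' = 0.951 (in units of c),
u = (u' + v)/(1 + u'v/c²):
u = (0.951 + 0.935) / (1 + 0.951·0.935) = 1.8860/1.8892 = 0.9983

0.998c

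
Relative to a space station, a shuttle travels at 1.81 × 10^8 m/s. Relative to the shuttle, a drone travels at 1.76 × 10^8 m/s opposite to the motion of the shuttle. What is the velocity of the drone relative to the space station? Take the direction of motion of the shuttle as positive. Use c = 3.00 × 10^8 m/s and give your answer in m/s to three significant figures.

+7.74 × 10^6 m/s

In units of c (dividing by 3.00 × 10^8 m/s): v = 0.603, u' = -0.587.
u = (u' + v)/(1 + u'v/c²):
u = (-0.587 + 0.603) / (1 + (-0.587)·0.603) = 0.0167/0.6460 = 0.0258
Converting back: u = 0.0258 × 3.00 × 10^8 m/s.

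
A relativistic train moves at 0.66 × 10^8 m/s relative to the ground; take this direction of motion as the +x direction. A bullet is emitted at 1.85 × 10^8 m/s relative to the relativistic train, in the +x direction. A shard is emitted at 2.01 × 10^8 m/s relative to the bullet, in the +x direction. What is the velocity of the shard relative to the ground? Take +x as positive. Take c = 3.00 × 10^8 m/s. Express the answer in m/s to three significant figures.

Apply u = (u' + v)/(1 + u'v/c²) successively, working outward toward the ground.
(Dividing each given speed by c = 3.00 × 10^8 m/s to work in units of c.)
Start: velocity of the relativistic train relative to the ground = 0.2200c.
Compose with the bullet (u' = 0.617 in the relativistic train frame): u_1 = (0.617 + 0.220) / (1 + 0.617·0.220) = 0.8367/1.1357 = 0.7367.
Compose with the shard (u' = 0.670 in the bullet frame): u_2 = (0.670 + 0.737) / (1 + 0.670·0.737) = 1.4067/1.4936 = 0.9418.
So u = 0.9418 × 3.00 × 10^8 m/s.

2.83 × 10^8 m/s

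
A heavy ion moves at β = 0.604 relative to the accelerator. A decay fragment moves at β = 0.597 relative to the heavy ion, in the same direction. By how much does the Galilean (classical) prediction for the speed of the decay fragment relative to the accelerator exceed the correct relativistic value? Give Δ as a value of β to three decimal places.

Galilean: u_cl = 0.597 + 0.604 = 1.2010.
Relativistic: u_rel = (0.597 + 0.604) / (1 + 0.597·0.604) = 1.2010/1.3606 = 0.8827.
Δ = 1.2010 − 0.8827 = 0.3183.
(The classical prediction exceeds c; the relativistic result does not.)

Δ = 0.318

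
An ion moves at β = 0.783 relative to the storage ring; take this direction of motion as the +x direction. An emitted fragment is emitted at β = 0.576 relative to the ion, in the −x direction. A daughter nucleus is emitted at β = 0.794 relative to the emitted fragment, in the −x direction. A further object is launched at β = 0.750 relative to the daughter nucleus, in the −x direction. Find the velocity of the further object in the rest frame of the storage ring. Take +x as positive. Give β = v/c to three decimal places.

Apply u = (u' + v)/(1 + u'v/c²) successively, working outward toward the storage ring.
Start: velocity of the ion relative to the storage ring = 0.7830c.
Compose with the emitted fragment (u' = -0.576 in the ion frame): u_1 = (-0.576 + 0.783) / (1 + (-0.576)·0.783) = 0.2070/0.5490 = 0.3771.
Compose with the daughter nucleus (u' = -0.794 in the emitted fragment frame): u_2 = (-0.794 + 0.377) / (1 + (-0.794)·0.377) = -0.4169/0.7006 = -0.5951.
Compose with the further object (u' = -0.750 in the daughter nucleus frame): u_3 = (-0.750 + (-0.595)) / (1 + (-0.750)·(-0.595)) = -1.3451/1.4463 = -0.9300.

β = -0.930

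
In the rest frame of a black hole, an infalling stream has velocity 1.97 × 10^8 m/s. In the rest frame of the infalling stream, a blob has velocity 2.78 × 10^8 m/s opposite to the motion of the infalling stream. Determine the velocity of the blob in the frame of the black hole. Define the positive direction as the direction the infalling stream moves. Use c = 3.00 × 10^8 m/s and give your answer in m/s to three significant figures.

In units of c (dividing by 3.00 × 10^8 m/s): v = 0.657, u' = -0.927.
u = (u' + v)/(1 + u'v/c²):
u = (-0.927 + 0.657) / (1 + (-0.927)·0.657) = -0.2700/0.3915 = -0.6897
(Galilean addition would give -0.270c.)
Converting back: u = -0.6897 × 3.00 × 10^8 m/s.

-2.07 × 10^8 m/s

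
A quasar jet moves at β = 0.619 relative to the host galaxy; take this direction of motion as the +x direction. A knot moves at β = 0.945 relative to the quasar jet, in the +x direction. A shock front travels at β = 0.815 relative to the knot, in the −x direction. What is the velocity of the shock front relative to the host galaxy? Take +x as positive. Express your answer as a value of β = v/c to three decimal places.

Apply u = (u' + v)/(1 + u'v/c²) successively, working outward toward the host galaxy.
Start: velocity of the quasar jet relative to the host galaxy = 0.6190c.
Compose with the knot (u' = 0.945 in the quasar jet frame): u_1 = (0.945 + 0.619) / (1 + 0.945·0.619) = 1.5640/1.5850 = 0.9868.
Compose with the shock front (u' = -0.815 in the knot frame): u_2 = (-0.815 + 0.987) / (1 + (-0.815)·0.987) = 0.1718/0.1958 = 0.8774.

β = +0.877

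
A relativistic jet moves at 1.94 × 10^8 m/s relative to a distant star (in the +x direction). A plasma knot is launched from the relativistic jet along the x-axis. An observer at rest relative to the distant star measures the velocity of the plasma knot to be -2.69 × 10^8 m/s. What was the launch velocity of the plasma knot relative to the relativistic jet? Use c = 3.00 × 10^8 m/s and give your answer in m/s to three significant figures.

-2.93 × 10^8 m/s

v = 0.647c, u = -0.897c.
Invert the composition law: u' = (u − v)/(1 − uv/c²).
u' = (-0.897 − 0.647) / (1 − (-0.897)(0.647)) = -1.5433/1.5798 = -0.9769.
u' = -0.9769 × 3.00 × 10^8 m/s.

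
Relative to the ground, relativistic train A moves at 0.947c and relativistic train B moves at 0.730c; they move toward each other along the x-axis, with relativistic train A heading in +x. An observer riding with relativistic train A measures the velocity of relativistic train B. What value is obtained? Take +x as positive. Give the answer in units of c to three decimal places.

β_A = 0.947, β_B = -0.730.
Transform to A's frame with the inverse velocity-addition law: u' = (u − v)/(1 − uv/c²), taking u = β_B and v = β_A.
u' = (-0.730 − 0.947) / (1 − (0.947)(-0.730)) = -1.6770/1.6913 = -0.9915.

-0.992c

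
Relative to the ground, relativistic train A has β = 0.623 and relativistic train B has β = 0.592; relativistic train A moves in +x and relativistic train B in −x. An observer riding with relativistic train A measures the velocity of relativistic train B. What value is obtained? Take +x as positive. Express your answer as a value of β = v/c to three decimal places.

β_A = 0.623, β_B = -0.592.
Transform to A's frame with the inverse velocity-addition law: u' = (u − v)/(1 − uv/c²), taking u = β_B and v = β_A.
u' = (-0.592 − 0.623) / (1 − (0.623)(-0.592)) = -1.2150/1.3688 = -0.8876.

β = -0.888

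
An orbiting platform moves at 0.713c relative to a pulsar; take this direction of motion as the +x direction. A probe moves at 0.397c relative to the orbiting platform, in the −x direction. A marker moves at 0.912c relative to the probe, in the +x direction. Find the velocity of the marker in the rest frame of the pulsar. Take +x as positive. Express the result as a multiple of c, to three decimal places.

+0.965c

Apply u = (u' + v)/(1 + u'v/c²) successively, working outward toward the pulsar.
Start: velocity of the orbiting platform relative to the pulsar = 0.7130c.
Compose with the probe (u' = -0.397 in the orbiting platform frame): u_1 = (-0.397 + 0.713) / (1 + (-0.397)·0.713) = 0.3160/0.7169 = 0.4408.
Compose with the marker (u' = 0.912 in the probe frame): u_2 = (0.912 + 0.441) / (1 + 0.912·0.441) = 1.3528/1.4020 = 0.9649.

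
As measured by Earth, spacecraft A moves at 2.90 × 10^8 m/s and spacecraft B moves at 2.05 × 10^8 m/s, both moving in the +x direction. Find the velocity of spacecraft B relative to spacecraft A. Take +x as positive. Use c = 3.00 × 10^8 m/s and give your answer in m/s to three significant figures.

β_A = 0.967, β_B = 0.683 (dividing each by c = 3.00 × 10^8 m/s).
Transform to A's frame with the inverse velocity-addition law: u' = (u − v)/(1 − uv/c²), taking u = β_B and v = β_A.
u' = (0.683 − 0.967) / (1 − (0.967)(0.683)) = -0.2833/0.3394 = -0.8347.
u' = -0.8347 × 3.00 × 10^8 m/s.

-2.50 × 10^8 m/s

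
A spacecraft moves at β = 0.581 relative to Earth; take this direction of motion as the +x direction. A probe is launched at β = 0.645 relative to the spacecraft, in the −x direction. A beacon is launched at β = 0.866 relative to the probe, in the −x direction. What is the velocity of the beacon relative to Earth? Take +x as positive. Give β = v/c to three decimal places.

β = -0.890

Apply u = (u' + v)/(1 + u'v/c²) successively, working outward toward Earth.
Start: velocity of the spacecraft relative to Earth = 0.5810c.
Compose with the probe (u' = -0.645 in the spacecraft frame): u_1 = (-0.645 + 0.581) / (1 + (-0.645)·0.581) = -0.0640/0.6253 = -0.1024.
Compose with the beacon (u' = -0.866 in the probe frame): u_2 = (-0.866 + (-0.102)) / (1 + (-0.866)·(-0.102)) = -0.9684/1.0886 = -0.8895.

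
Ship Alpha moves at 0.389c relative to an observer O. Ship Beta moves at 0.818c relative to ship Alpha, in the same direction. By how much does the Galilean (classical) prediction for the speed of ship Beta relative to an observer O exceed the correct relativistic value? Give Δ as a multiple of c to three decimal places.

Δ = 0.291c

Galilean: u_cl = 0.818 + 0.389 = 1.2070.
Relativistic: u_rel = (0.818 + 0.389) / (1 + 0.818·0.389) = 1.2070/1.3182 = 0.9156.
Δ = 1.2070 − 0.9156 = 0.2914.
(The classical prediction exceeds c; the relativistic result does not.)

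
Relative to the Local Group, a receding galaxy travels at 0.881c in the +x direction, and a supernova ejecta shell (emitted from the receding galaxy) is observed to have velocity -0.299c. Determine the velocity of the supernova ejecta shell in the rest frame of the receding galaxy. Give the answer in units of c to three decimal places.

-0.934c

Invert the composition law: u' = (u − v)/(1 − uv/c²).
u' = (-0.299 − 0.881) / (1 − (-0.299)(0.881)) = -1.1800/1.2634 = -0.9340.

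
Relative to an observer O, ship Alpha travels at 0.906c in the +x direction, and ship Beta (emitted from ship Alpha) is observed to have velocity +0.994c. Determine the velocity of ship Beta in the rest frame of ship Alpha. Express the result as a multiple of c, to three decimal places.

Invert the composition law: u' = (u − v)/(1 − uv/c²).
u' = (0.994 − 0.906) / (1 − (0.994)(0.906)) = 0.0880/0.0994 = 0.8850.

+0.885c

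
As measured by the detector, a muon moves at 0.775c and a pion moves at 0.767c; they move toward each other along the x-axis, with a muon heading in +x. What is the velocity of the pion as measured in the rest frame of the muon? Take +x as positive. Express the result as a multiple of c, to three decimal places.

-0.967c

β_A = 0.775, β_B = -0.767.
Transform to A's frame with the inverse velocity-addition law: u' = (u − v)/(1 − uv/c²), taking u = β_B and v = β_A.
u' = (-0.767 − 0.775) / (1 − (0.775)(-0.767)) = -1.5420/1.5944 = -0.9671.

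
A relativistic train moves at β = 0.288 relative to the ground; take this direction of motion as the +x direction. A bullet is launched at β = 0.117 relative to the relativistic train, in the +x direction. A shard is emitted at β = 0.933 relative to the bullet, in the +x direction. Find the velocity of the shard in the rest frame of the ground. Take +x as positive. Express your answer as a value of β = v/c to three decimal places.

Apply u = (u' + v)/(1 + u'v/c²) successively, working outward toward the ground.
Start: velocity of the relativistic train relative to the ground = 0.2880c.
Compose with the bullet (u' = 0.117 in the relativistic train frame): u_1 = (0.117 + 0.288) / (1 + 0.117·0.288) = 0.4050/1.0337 = 0.3918.
Compose with the shard (u' = 0.933 in the bullet frame): u_2 = (0.933 + 0.392) / (1 + 0.933·0.392) = 1.3248/1.3655 = 0.9702.

β = 0.970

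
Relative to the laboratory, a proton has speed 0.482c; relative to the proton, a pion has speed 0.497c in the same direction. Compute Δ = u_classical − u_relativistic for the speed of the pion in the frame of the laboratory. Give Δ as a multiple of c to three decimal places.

Δ = 0.189c

Galilean: u_cl = 0.497 + 0.482 = 0.9790.
Relativistic: u_rel = (0.497 + 0.482) / (1 + 0.497·0.482) = 0.9790/1.2396 = 0.7898.
Δ = 0.9790 − 0.7898 = 0.1892.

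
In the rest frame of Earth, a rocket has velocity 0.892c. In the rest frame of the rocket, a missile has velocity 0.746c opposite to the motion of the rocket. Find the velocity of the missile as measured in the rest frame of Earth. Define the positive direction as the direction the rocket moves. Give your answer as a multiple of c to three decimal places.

With v = 0.892 and u' = -0.746 (in units of c),
u = (u' + v)/(1 + u'v/c²):
u = (-0.746 + 0.892) / (1 + (-0.746)·0.892) = 0.1460/0.3346 = 0.4364

+0.436c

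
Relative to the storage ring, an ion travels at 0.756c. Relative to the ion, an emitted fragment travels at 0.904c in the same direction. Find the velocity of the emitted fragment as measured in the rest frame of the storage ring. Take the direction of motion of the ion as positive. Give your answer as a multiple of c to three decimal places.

0.986c

With v = 0.756 and u' = 0.904 (in units of c),
u = (u' + v)/(1 + u'v/c²):
u = (0.904 + 0.756) / (1 + 0.904·0.756) = 1.6600/1.6834 = 0.9861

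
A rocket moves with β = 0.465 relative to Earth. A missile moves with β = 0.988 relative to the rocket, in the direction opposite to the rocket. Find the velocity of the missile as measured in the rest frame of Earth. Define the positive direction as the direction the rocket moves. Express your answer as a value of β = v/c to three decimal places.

With v = 0.465 and u' = -0.988 (in units of c),
u = (u' + v)/(1 + u'v/c²):
u = (-0.988 + 0.465) / (1 + (-0.988)·0.465) = -0.5230/0.5406 = -0.9675

β = -0.967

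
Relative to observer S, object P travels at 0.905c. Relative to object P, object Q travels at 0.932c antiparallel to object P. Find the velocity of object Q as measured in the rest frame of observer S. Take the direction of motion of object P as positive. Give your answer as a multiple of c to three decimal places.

-0.172c

With v = 0.905 and u' = -0.932 (in units of c),
u = (u' + v)/(1 + u'v/c²):
u = (-0.932 + 0.905) / (1 + (-0.932)·0.905) = -0.0270/0.1565 = -0.1725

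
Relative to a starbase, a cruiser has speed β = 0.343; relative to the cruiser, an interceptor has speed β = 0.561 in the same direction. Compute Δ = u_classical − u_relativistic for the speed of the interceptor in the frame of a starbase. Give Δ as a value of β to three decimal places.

Δ = 0.146

Galilean: u_cl = 0.561 + 0.343 = 0.9040.
Relativistic: u_rel = (0.561 + 0.343) / (1 + 0.561·0.343) = 0.9040/1.1924 = 0.7581.
Δ = 0.9040 − 0.7581 = 0.1459.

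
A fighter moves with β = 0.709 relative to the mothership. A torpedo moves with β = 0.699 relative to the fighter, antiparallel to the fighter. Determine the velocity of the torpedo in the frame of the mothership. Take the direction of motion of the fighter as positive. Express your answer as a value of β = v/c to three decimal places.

With v = 0.709 and u' = -0.699 (in units of c),
u = (u' + v)/(1 + u'v/c²):
u = (-0.699 + 0.709) / (1 + (-0.699)·0.709) = 0.0100/0.5044 = 0.0198
(Galilean addition would give +0.010c.)

β = +0.020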